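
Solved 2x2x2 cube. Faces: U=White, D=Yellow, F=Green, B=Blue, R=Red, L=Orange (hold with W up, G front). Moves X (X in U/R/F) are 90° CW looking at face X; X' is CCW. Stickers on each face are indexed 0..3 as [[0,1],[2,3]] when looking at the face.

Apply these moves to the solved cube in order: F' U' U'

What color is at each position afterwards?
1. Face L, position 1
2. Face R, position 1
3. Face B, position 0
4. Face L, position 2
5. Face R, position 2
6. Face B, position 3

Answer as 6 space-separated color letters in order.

After move 1 (F'): F=GGGG U=WWRR R=YRYR D=OOYY L=OWOW
After move 2 (U'): U=WRWR F=OWGG R=GGYR B=YRBB L=BBOW
After move 3 (U'): U=RRWW F=BBGG R=OWYR B=GGBB L=YROW
Query 1: L[1] = R
Query 2: R[1] = W
Query 3: B[0] = G
Query 4: L[2] = O
Query 5: R[2] = Y
Query 6: B[3] = B

Answer: R W G O Y B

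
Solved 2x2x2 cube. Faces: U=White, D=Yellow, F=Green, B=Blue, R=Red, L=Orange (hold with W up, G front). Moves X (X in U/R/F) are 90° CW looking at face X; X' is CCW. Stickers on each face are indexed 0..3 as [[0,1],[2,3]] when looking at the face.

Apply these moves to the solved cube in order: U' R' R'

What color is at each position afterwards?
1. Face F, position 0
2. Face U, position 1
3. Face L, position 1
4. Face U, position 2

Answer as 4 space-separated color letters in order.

After move 1 (U'): U=WWWW F=OOGG R=GGRR B=RRBB L=BBOO
After move 2 (R'): R=GRGR U=WBWR F=OWGW D=YOYG B=YRYB
After move 3 (R'): R=RRGG U=WYWY F=OBGR D=YWYW B=GROB
Query 1: F[0] = O
Query 2: U[1] = Y
Query 3: L[1] = B
Query 4: U[2] = W

Answer: O Y B W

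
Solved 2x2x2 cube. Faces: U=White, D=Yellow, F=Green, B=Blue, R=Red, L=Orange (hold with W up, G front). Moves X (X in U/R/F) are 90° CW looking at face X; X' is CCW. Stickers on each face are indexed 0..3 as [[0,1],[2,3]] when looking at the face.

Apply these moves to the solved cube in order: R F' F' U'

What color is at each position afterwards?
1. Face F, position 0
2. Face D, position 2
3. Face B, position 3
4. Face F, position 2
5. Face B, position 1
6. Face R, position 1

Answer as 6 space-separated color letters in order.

Answer: O Y B Y R G

Derivation:
After move 1 (R): R=RRRR U=WGWG F=GYGY D=YBYB B=WBWB
After move 2 (F'): F=YYGG U=WGRR R=BRYR D=OOYB L=OGOW
After move 3 (F'): F=YGYG U=WGBY R=OROR D=GWYB L=OROR
After move 4 (U'): U=GYWB F=ORYG R=YGOR B=ORWB L=WBOR
Query 1: F[0] = O
Query 2: D[2] = Y
Query 3: B[3] = B
Query 4: F[2] = Y
Query 5: B[1] = R
Query 6: R[1] = G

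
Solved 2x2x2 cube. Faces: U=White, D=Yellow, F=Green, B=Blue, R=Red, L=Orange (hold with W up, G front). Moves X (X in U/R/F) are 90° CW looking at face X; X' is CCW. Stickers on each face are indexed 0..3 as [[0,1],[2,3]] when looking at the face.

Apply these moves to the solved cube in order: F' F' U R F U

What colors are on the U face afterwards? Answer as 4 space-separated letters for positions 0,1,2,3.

Answer: R Y G R

Derivation:
After move 1 (F'): F=GGGG U=WWRR R=YRYR D=OOYY L=OWOW
After move 2 (F'): F=GGGG U=WWYY R=OROR D=WWYY L=OROR
After move 3 (U): U=YWYW F=ORGG R=BBOR B=ORBB L=GGOR
After move 4 (R): R=OBRB U=YRYG F=OWGY D=WBYO B=WRWB
After move 5 (F): F=GOYW U=YRRG R=YBGB D=ROYO L=GWOB
After move 6 (U): U=RYGR F=YBYW R=WRGB B=GWWB L=GOOB
Query: U face = RYGR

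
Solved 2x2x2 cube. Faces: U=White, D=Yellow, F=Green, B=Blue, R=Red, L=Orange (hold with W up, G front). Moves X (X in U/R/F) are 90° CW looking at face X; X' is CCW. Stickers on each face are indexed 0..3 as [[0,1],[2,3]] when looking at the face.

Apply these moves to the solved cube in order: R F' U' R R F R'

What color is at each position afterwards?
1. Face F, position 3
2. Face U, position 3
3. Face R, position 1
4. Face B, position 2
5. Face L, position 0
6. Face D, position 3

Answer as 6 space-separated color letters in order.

After move 1 (R): R=RRRR U=WGWG F=GYGY D=YBYB B=WBWB
After move 2 (F'): F=YYGG U=WGRR R=BRYR D=OOYB L=OGOW
After move 3 (U'): U=GRWR F=OGGG R=YYYR B=BRWB L=WBOW
After move 4 (R): R=YYRY U=GGWG F=OOGB D=OWYB B=RRRB
After move 5 (R): R=RYYY U=GOWB F=OWGB D=ORYR B=GRGB
After move 6 (F): F=GOBW U=GOWB R=WYBY D=YRYR L=WOOR
After move 7 (R'): R=YYWB U=GGWG F=GOBB D=YOYW B=RRRB
Query 1: F[3] = B
Query 2: U[3] = G
Query 3: R[1] = Y
Query 4: B[2] = R
Query 5: L[0] = W
Query 6: D[3] = W

Answer: B G Y R W W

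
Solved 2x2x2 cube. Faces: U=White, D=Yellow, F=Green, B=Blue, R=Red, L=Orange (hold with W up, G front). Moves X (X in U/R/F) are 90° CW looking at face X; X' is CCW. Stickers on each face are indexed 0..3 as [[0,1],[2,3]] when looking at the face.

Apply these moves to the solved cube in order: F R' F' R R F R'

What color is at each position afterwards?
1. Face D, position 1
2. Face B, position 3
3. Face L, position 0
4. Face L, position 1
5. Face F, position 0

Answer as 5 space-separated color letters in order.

Answer: W B O Y G

Derivation:
After move 1 (F): F=GGGG U=WWOO R=WRWR D=RRYY L=OYOY
After move 2 (R'): R=RRWW U=WBOB F=GWGO D=RGYG B=YBRB
After move 3 (F'): F=WOGG U=WBRW R=GRRW D=YYYG L=OBOO
After move 4 (R): R=RGWR U=WORG F=WYGG D=YRYY B=WBBB
After move 5 (R): R=WRRG U=WYRG F=WRGY D=YBYW B=GBOB
After move 6 (F): F=GWYR U=WYOB R=RRGG D=RWYW L=OYOB
After move 7 (R'): R=RGRG U=WOOG F=GYYB D=RWYR B=WBWB
Query 1: D[1] = W
Query 2: B[3] = B
Query 3: L[0] = O
Query 4: L[1] = Y
Query 5: F[0] = G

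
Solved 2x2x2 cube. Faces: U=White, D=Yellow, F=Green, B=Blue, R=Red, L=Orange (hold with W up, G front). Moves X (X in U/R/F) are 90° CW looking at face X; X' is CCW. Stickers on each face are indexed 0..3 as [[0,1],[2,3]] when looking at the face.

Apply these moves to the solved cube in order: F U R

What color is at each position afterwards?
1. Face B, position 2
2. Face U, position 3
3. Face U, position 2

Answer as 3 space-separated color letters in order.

After move 1 (F): F=GGGG U=WWOO R=WRWR D=RRYY L=OYOY
After move 2 (U): U=OWOW F=WRGG R=BBWR B=OYBB L=GGOY
After move 3 (R): R=WBRB U=OROG F=WRGY D=RBYO B=WYWB
Query 1: B[2] = W
Query 2: U[3] = G
Query 3: U[2] = O

Answer: W G O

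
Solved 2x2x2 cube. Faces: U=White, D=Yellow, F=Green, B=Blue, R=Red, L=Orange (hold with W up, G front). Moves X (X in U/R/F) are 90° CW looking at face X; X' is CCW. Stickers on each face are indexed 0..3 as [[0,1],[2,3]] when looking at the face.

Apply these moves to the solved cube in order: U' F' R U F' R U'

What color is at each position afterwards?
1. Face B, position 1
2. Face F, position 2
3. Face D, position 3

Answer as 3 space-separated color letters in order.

After move 1 (U'): U=WWWW F=OOGG R=GGRR B=RRBB L=BBOO
After move 2 (F'): F=OGOG U=WWGR R=YGYR D=BOYY L=BWOW
After move 3 (R): R=YYRG U=WGGG F=OOOY D=BBYR B=RRWB
After move 4 (U): U=GWGG F=YYOY R=RRRG B=BWWB L=OOOW
After move 5 (F'): F=YYYO U=GWRR R=BRBG D=OWYR L=OGOG
After move 6 (R): R=BBGR U=GYRO F=YWYR D=OWYB B=RWWB
After move 7 (U'): U=YOGR F=OGYR R=YWGR B=BBWB L=RWOG
Query 1: B[1] = B
Query 2: F[2] = Y
Query 3: D[3] = B

Answer: B Y B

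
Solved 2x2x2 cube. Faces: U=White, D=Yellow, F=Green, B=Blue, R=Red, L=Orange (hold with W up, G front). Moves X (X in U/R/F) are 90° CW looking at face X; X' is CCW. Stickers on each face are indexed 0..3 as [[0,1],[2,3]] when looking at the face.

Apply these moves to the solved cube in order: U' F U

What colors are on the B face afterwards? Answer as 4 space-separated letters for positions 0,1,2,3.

After move 1 (U'): U=WWWW F=OOGG R=GGRR B=RRBB L=BBOO
After move 2 (F): F=GOGO U=WWOB R=WGWR D=RGYY L=BYOY
After move 3 (U): U=OWBW F=WGGO R=RRWR B=BYBB L=GOOY
Query: B face = BYBB

Answer: B Y B B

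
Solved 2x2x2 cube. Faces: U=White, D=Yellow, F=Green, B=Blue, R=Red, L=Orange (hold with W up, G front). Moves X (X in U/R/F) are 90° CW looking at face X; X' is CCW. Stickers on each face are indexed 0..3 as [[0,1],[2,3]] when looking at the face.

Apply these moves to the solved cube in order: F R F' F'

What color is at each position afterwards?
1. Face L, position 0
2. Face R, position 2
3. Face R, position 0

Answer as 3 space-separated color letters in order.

Answer: O Y Y

Derivation:
After move 1 (F): F=GGGG U=WWOO R=WRWR D=RRYY L=OYOY
After move 2 (R): R=WWRR U=WGOG F=GRGY D=RBYB B=OBWB
After move 3 (F'): F=RYGG U=WGWR R=BWRR D=YYYB L=OGOO
After move 4 (F'): F=YGRG U=WGBR R=YWYR D=GOYB L=OROW
Query 1: L[0] = O
Query 2: R[2] = Y
Query 3: R[0] = Y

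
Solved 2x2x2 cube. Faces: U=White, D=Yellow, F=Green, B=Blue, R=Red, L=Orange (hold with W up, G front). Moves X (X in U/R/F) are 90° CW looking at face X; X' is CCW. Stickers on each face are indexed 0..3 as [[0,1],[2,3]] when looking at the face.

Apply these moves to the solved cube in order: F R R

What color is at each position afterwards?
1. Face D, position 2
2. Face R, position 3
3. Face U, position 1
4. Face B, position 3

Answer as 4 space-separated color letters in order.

After move 1 (F): F=GGGG U=WWOO R=WRWR D=RRYY L=OYOY
After move 2 (R): R=WWRR U=WGOG F=GRGY D=RBYB B=OBWB
After move 3 (R): R=RWRW U=WROY F=GBGB D=RWYO B=GBGB
Query 1: D[2] = Y
Query 2: R[3] = W
Query 3: U[1] = R
Query 4: B[3] = B

Answer: Y W R B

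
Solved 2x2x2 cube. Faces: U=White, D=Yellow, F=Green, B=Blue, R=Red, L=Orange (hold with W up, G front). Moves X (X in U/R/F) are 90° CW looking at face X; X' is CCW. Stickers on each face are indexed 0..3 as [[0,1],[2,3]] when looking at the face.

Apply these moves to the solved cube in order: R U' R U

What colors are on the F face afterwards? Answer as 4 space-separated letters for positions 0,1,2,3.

Answer: R G G B

Derivation:
After move 1 (R): R=RRRR U=WGWG F=GYGY D=YBYB B=WBWB
After move 2 (U'): U=GGWW F=OOGY R=GYRR B=RRWB L=WBOO
After move 3 (R): R=RGRY U=GOWY F=OBGB D=YWYR B=WRGB
After move 4 (U): U=WGYO F=RGGB R=WRRY B=WBGB L=OBOO
Query: F face = RGGB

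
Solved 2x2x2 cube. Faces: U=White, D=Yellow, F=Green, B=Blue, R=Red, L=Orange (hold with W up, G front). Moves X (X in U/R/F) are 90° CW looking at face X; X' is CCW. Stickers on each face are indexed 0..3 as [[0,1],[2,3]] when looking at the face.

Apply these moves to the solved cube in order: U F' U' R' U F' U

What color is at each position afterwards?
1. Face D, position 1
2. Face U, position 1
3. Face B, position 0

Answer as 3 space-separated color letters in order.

Answer: W W G

Derivation:
After move 1 (U): U=WWWW F=RRGG R=BBRR B=OOBB L=GGOO
After move 2 (F'): F=RGRG U=WWBR R=YBYR D=GOYY L=GWOW
After move 3 (U'): U=WRWB F=GWRG R=RGYR B=YBBB L=OOOW
After move 4 (R'): R=GRRY U=WBWY F=GRRB D=GWYG B=YBOB
After move 5 (U): U=WWYB F=GRRB R=YBRY B=OOOB L=GROW
After move 6 (F'): F=RBGR U=WWYR R=WBGY D=RWYG L=GBOY
After move 7 (U): U=YWRW F=WBGR R=OOGY B=GBOB L=RBOY
Query 1: D[1] = W
Query 2: U[1] = W
Query 3: B[0] = G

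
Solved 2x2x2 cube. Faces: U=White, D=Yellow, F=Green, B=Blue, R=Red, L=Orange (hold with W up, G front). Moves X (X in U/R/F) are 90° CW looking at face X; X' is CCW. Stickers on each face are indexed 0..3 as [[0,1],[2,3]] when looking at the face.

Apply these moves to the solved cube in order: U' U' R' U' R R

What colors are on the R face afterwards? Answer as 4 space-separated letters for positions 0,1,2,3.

After move 1 (U'): U=WWWW F=OOGG R=GGRR B=RRBB L=BBOO
After move 2 (U'): U=WWWW F=BBGG R=OORR B=GGBB L=RROO
After move 3 (R'): R=OROR U=WBWG F=BWGW D=YBYG B=YGYB
After move 4 (U'): U=BGWW F=RRGW R=BWOR B=ORYB L=YGOO
After move 5 (R): R=OBRW U=BRWW F=RBGG D=YYYO B=WRGB
After move 6 (R): R=ROWB U=BBWG F=RYGO D=YGYW B=WRRB
Query: R face = ROWB

Answer: R O W B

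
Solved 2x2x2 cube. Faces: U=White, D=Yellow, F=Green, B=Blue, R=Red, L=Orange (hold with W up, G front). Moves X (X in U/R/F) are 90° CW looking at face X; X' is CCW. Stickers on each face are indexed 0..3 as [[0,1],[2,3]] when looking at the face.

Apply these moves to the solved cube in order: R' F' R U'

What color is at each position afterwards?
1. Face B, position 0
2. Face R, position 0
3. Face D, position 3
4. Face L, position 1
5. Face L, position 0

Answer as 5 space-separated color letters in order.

After move 1 (R'): R=RRRR U=WBWB F=GWGW D=YGYG B=YBYB
After move 2 (F'): F=WWGG U=WBRR R=GRYR D=OOYG L=OBOW
After move 3 (R): R=YGRR U=WWRG F=WOGG D=OYYY B=RBBB
After move 4 (U'): U=WGWR F=OBGG R=WORR B=YGBB L=RBOW
Query 1: B[0] = Y
Query 2: R[0] = W
Query 3: D[3] = Y
Query 4: L[1] = B
Query 5: L[0] = R

Answer: Y W Y B R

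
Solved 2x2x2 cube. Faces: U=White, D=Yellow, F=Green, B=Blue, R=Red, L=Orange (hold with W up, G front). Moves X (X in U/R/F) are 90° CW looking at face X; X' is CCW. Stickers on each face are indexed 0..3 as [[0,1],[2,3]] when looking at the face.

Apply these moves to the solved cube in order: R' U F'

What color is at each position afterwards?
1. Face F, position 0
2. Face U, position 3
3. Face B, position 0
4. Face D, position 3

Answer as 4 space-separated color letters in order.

Answer: R R O G

Derivation:
After move 1 (R'): R=RRRR U=WBWB F=GWGW D=YGYG B=YBYB
After move 2 (U): U=WWBB F=RRGW R=YBRR B=OOYB L=GWOO
After move 3 (F'): F=RWRG U=WWYR R=GBYR D=WOYG L=GBOB
Query 1: F[0] = R
Query 2: U[3] = R
Query 3: B[0] = O
Query 4: D[3] = G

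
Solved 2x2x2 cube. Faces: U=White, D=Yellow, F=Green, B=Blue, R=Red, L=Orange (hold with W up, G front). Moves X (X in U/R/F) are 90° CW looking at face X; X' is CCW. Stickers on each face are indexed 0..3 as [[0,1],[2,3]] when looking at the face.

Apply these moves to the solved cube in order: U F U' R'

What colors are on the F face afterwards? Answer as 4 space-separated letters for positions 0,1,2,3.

Answer: G G G O

Derivation:
After move 1 (U): U=WWWW F=RRGG R=BBRR B=OOBB L=GGOO
After move 2 (F): F=GRGR U=WWOG R=WBWR D=RBYY L=GYOY
After move 3 (U'): U=WGWO F=GYGR R=GRWR B=WBBB L=OOOY
After move 4 (R'): R=RRGW U=WBWW F=GGGO D=RYYR B=YBBB
Query: F face = GGGO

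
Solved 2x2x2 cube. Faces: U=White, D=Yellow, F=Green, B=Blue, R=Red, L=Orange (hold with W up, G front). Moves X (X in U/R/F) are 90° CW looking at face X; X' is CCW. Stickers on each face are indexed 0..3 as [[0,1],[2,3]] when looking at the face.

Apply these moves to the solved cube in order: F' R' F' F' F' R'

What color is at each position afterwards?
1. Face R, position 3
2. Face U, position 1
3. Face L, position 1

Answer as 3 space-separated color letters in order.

After move 1 (F'): F=GGGG U=WWRR R=YRYR D=OOYY L=OWOW
After move 2 (R'): R=RRYY U=WBRB F=GWGR D=OGYG B=YBOB
After move 3 (F'): F=WRGG U=WBRY R=GROY D=WWYG L=OBOR
After move 4 (F'): F=RGWG U=WBGO R=WRWY D=BRYG L=OYOR
After move 5 (F'): F=GGRW U=WBWW R=RRBY D=YRYG L=OOOG
After move 6 (R'): R=RYRB U=WOWY F=GBRW D=YGYW B=GBRB
Query 1: R[3] = B
Query 2: U[1] = O
Query 3: L[1] = O

Answer: B O O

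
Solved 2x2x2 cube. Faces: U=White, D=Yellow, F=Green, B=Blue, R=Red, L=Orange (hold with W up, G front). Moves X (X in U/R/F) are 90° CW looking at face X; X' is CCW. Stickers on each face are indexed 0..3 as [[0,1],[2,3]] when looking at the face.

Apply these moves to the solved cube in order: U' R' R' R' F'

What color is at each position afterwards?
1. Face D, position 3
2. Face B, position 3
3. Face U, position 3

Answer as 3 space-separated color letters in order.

Answer: R B R

Derivation:
After move 1 (U'): U=WWWW F=OOGG R=GGRR B=RRBB L=BBOO
After move 2 (R'): R=GRGR U=WBWR F=OWGW D=YOYG B=YRYB
After move 3 (R'): R=RRGG U=WYWY F=OBGR D=YWYW B=GROB
After move 4 (R'): R=RGRG U=WOWG F=OYGY D=YBYR B=WRWB
After move 5 (F'): F=YYOG U=WORR R=BGYG D=BOYR L=BGOW
Query 1: D[3] = R
Query 2: B[3] = B
Query 3: U[3] = R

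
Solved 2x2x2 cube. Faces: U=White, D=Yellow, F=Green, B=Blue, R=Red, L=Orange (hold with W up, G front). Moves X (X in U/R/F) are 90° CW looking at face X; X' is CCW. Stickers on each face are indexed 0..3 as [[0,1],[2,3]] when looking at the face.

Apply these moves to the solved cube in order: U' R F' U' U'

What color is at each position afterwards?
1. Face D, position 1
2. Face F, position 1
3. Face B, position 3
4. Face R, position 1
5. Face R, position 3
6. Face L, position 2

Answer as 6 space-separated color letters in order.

Answer: O R B G G O

Derivation:
After move 1 (U'): U=WWWW F=OOGG R=GGRR B=RRBB L=BBOO
After move 2 (R): R=RGRG U=WOWG F=OYGY D=YBYR B=WRWB
After move 3 (F'): F=YYOG U=WORR R=BGYG D=BOYR L=BGOW
After move 4 (U'): U=ORWR F=BGOG R=YYYG B=BGWB L=WROW
After move 5 (U'): U=RROW F=WROG R=BGYG B=YYWB L=BGOW
Query 1: D[1] = O
Query 2: F[1] = R
Query 3: B[3] = B
Query 4: R[1] = G
Query 5: R[3] = G
Query 6: L[2] = O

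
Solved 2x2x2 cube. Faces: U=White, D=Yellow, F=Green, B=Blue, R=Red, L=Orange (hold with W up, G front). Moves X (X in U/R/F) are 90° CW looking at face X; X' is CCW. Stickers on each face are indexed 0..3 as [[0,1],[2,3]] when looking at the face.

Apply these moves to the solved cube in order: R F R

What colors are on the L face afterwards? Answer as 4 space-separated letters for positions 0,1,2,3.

After move 1 (R): R=RRRR U=WGWG F=GYGY D=YBYB B=WBWB
After move 2 (F): F=GGYY U=WGOO R=WRGR D=RRYB L=OYOB
After move 3 (R): R=GWRR U=WGOY F=GRYB D=RWYW B=OBGB
Query: L face = OYOB

Answer: O Y O B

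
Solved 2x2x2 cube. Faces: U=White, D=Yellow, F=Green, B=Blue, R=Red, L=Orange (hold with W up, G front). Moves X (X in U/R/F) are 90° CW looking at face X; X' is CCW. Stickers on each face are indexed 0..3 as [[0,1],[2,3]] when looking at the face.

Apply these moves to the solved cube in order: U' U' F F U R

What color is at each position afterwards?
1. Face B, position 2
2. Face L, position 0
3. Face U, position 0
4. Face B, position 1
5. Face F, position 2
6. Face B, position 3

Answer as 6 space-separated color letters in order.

After move 1 (U'): U=WWWW F=OOGG R=GGRR B=RRBB L=BBOO
After move 2 (U'): U=WWWW F=BBGG R=OORR B=GGBB L=RROO
After move 3 (F): F=GBGB U=WWOR R=WOWR D=ROYY L=RYOY
After move 4 (F): F=GGBB U=WWYY R=OORR D=WWYY L=RROO
After move 5 (U): U=YWYW F=OOBB R=GGRR B=RRBB L=GGOO
After move 6 (R): R=RGRG U=YOYB F=OWBY D=WBYR B=WRWB
Query 1: B[2] = W
Query 2: L[0] = G
Query 3: U[0] = Y
Query 4: B[1] = R
Query 5: F[2] = B
Query 6: B[3] = B

Answer: W G Y R B B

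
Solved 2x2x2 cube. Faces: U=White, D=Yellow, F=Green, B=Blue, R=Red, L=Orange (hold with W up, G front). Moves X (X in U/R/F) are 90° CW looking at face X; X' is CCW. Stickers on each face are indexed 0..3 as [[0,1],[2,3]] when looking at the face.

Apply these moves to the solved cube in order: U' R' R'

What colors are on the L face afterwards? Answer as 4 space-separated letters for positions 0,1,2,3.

After move 1 (U'): U=WWWW F=OOGG R=GGRR B=RRBB L=BBOO
After move 2 (R'): R=GRGR U=WBWR F=OWGW D=YOYG B=YRYB
After move 3 (R'): R=RRGG U=WYWY F=OBGR D=YWYW B=GROB
Query: L face = BBOO

Answer: B B O O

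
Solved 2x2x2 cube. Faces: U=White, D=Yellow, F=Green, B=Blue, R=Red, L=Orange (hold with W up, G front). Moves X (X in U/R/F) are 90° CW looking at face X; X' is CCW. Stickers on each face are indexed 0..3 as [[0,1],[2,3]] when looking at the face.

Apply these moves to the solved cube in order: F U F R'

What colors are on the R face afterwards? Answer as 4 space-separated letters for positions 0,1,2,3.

Answer: B R O W

Derivation:
After move 1 (F): F=GGGG U=WWOO R=WRWR D=RRYY L=OYOY
After move 2 (U): U=OWOW F=WRGG R=BBWR B=OYBB L=GGOY
After move 3 (F): F=GWGR U=OWYG R=OBWR D=WBYY L=GROR
After move 4 (R'): R=BROW U=OBYO F=GWGG D=WWYR B=YYBB
Query: R face = BROW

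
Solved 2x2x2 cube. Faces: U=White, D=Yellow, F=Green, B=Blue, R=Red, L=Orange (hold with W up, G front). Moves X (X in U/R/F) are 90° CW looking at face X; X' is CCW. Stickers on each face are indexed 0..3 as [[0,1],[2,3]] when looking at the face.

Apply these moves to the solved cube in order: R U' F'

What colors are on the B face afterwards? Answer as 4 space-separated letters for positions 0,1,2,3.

After move 1 (R): R=RRRR U=WGWG F=GYGY D=YBYB B=WBWB
After move 2 (U'): U=GGWW F=OOGY R=GYRR B=RRWB L=WBOO
After move 3 (F'): F=OYOG U=GGGR R=BYYR D=BOYB L=WWOW
Query: B face = RRWB

Answer: R R W B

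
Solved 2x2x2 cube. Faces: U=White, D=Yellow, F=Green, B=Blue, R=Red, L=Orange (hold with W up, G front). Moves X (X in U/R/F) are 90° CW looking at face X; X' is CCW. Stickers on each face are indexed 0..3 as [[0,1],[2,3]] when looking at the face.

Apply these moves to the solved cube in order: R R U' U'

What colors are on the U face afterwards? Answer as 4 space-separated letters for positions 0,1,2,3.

Answer: Y W Y W

Derivation:
After move 1 (R): R=RRRR U=WGWG F=GYGY D=YBYB B=WBWB
After move 2 (R): R=RRRR U=WYWY F=GBGB D=YWYW B=GBGB
After move 3 (U'): U=YYWW F=OOGB R=GBRR B=RRGB L=GBOO
After move 4 (U'): U=YWYW F=GBGB R=OORR B=GBGB L=RROO
Query: U face = YWYW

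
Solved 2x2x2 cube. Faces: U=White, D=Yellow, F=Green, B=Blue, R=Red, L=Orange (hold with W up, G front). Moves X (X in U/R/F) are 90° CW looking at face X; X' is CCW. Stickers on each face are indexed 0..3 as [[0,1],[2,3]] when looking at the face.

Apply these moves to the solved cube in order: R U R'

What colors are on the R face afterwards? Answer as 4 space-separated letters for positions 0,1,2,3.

After move 1 (R): R=RRRR U=WGWG F=GYGY D=YBYB B=WBWB
After move 2 (U): U=WWGG F=RRGY R=WBRR B=OOWB L=GYOO
After move 3 (R'): R=BRWR U=WWGO F=RWGG D=YRYY B=BOBB
Query: R face = BRWR

Answer: B R W R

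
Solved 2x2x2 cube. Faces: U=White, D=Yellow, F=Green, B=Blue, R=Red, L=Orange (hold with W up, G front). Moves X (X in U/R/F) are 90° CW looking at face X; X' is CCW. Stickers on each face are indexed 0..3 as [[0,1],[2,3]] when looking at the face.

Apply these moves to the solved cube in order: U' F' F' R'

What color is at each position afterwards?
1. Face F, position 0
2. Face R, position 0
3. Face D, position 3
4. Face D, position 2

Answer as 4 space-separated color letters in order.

After move 1 (U'): U=WWWW F=OOGG R=GGRR B=RRBB L=BBOO
After move 2 (F'): F=OGOG U=WWGR R=YGYR D=BOYY L=BWOW
After move 3 (F'): F=GGOO U=WWYY R=OGBR D=WWYY L=BROG
After move 4 (R'): R=GROB U=WBYR F=GWOY D=WGYO B=YRWB
Query 1: F[0] = G
Query 2: R[0] = G
Query 3: D[3] = O
Query 4: D[2] = Y

Answer: G G O Y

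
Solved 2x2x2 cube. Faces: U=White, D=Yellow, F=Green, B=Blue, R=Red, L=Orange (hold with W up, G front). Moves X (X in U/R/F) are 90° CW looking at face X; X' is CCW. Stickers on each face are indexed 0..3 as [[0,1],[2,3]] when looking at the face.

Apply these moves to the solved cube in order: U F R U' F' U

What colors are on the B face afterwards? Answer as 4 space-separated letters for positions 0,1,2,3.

Answer: G O W B

Derivation:
After move 1 (U): U=WWWW F=RRGG R=BBRR B=OOBB L=GGOO
After move 2 (F): F=GRGR U=WWOG R=WBWR D=RBYY L=GYOY
After move 3 (R): R=WWRB U=WROR F=GBGY D=RBYO B=GOWB
After move 4 (U'): U=RRWO F=GYGY R=GBRB B=WWWB L=GOOY
After move 5 (F'): F=YYGG U=RRGR R=BBRB D=OYYO L=GOOW
After move 6 (U): U=GRRR F=BBGG R=WWRB B=GOWB L=YYOW
Query: B face = GOWB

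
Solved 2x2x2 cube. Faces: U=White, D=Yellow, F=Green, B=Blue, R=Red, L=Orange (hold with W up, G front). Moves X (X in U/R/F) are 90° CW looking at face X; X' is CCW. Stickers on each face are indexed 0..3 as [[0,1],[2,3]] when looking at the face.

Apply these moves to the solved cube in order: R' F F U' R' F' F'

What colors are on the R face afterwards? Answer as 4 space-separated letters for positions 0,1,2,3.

After move 1 (R'): R=RRRR U=WBWB F=GWGW D=YGYG B=YBYB
After move 2 (F): F=GGWW U=WBOO R=WRBR D=RRYG L=OYOG
After move 3 (F): F=WGWG U=WBGY R=OROR D=BWYG L=OROR
After move 4 (U'): U=BYWG F=ORWG R=WGOR B=ORYB L=YBOR
After move 5 (R'): R=GRWO U=BYWO F=OYWG D=BRYG B=GRWB
After move 6 (F'): F=YGOW U=BYGW R=RRBO D=BRYG L=YOOW
After move 7 (F'): F=GWYO U=BYRB R=RRBO D=OWYG L=YWOG
Query: R face = RRBO

Answer: R R B O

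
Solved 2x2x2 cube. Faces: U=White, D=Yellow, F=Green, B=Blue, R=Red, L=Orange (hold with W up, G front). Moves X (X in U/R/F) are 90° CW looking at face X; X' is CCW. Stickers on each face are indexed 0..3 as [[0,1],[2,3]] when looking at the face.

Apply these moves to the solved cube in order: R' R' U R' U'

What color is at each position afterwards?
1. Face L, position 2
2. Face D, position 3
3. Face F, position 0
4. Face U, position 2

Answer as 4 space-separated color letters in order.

After move 1 (R'): R=RRRR U=WBWB F=GWGW D=YGYG B=YBYB
After move 2 (R'): R=RRRR U=WYWY F=GBGB D=YWYW B=GBGB
After move 3 (U): U=WWYY F=RRGB R=GBRR B=OOGB L=GBOO
After move 4 (R'): R=BRGR U=WGYO F=RWGY D=YRYB B=WOWB
After move 5 (U'): U=GOWY F=GBGY R=RWGR B=BRWB L=WOOO
Query 1: L[2] = O
Query 2: D[3] = B
Query 3: F[0] = G
Query 4: U[2] = W

Answer: O B G W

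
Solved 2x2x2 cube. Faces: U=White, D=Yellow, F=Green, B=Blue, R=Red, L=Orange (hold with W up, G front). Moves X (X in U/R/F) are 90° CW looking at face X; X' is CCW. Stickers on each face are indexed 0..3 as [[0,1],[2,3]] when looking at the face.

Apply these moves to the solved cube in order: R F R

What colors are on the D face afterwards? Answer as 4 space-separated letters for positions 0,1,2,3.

Answer: R W Y W

Derivation:
After move 1 (R): R=RRRR U=WGWG F=GYGY D=YBYB B=WBWB
After move 2 (F): F=GGYY U=WGOO R=WRGR D=RRYB L=OYOB
After move 3 (R): R=GWRR U=WGOY F=GRYB D=RWYW B=OBGB
Query: D face = RWYW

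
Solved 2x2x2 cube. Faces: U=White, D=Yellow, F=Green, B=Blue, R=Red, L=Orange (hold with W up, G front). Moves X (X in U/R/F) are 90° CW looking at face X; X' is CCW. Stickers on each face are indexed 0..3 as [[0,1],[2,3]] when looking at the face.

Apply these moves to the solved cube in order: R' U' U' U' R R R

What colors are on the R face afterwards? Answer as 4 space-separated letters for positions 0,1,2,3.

After move 1 (R'): R=RRRR U=WBWB F=GWGW D=YGYG B=YBYB
After move 2 (U'): U=BBWW F=OOGW R=GWRR B=RRYB L=YBOO
After move 3 (U'): U=BWBW F=YBGW R=OORR B=GWYB L=RROO
After move 4 (U'): U=WWBB F=RRGW R=YBRR B=OOYB L=GWOO
After move 5 (R): R=RYRB U=WRBW F=RGGG D=YYYO B=BOWB
After move 6 (R): R=RRBY U=WGBG F=RYGO D=YWYB B=WORB
After move 7 (R): R=BRYR U=WYBO F=RWGB D=YRYW B=GOGB
Query: R face = BRYR

Answer: B R Y R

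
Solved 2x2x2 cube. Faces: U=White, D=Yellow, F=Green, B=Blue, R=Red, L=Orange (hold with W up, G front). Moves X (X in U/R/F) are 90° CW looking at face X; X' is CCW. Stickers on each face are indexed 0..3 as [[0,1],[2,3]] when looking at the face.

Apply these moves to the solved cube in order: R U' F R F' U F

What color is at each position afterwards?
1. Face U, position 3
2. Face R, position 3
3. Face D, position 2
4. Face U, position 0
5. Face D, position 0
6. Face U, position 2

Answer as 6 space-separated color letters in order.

Answer: B Y Y W R O

Derivation:
After move 1 (R): R=RRRR U=WGWG F=GYGY D=YBYB B=WBWB
After move 2 (U'): U=GGWW F=OOGY R=GYRR B=RRWB L=WBOO
After move 3 (F): F=GOYO U=GGOB R=WYWR D=RGYB L=WYOB
After move 4 (R): R=WWRY U=GOOO F=GGYB D=RWYR B=BRGB
After move 5 (F'): F=GBGY U=GOWR R=WWRY D=YBYR L=WOOO
After move 6 (U): U=WGRO F=WWGY R=BRRY B=WOGB L=GBOO
After move 7 (F): F=GWYW U=WGOB R=RROY D=RBYR L=GYOB
Query 1: U[3] = B
Query 2: R[3] = Y
Query 3: D[2] = Y
Query 4: U[0] = W
Query 5: D[0] = R
Query 6: U[2] = O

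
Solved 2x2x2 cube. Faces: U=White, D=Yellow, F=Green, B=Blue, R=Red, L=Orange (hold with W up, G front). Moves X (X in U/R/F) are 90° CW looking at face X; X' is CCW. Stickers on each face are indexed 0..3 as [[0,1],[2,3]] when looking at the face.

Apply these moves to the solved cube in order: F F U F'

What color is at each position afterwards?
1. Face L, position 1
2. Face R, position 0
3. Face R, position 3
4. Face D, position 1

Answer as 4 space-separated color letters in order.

After move 1 (F): F=GGGG U=WWOO R=WRWR D=RRYY L=OYOY
After move 2 (F): F=GGGG U=WWYY R=OROR D=WWYY L=OROR
After move 3 (U): U=YWYW F=ORGG R=BBOR B=ORBB L=GGOR
After move 4 (F'): F=RGOG U=YWBO R=WBWR D=GRYY L=GWOY
Query 1: L[1] = W
Query 2: R[0] = W
Query 3: R[3] = R
Query 4: D[1] = R

Answer: W W R R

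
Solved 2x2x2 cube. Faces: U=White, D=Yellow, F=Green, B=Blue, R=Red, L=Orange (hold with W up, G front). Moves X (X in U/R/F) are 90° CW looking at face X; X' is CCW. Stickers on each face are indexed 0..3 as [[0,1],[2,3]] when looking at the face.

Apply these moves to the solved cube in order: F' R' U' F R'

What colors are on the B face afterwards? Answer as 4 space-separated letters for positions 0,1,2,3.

After move 1 (F'): F=GGGG U=WWRR R=YRYR D=OOYY L=OWOW
After move 2 (R'): R=RRYY U=WBRB F=GWGR D=OGYG B=YBOB
After move 3 (U'): U=BBWR F=OWGR R=GWYY B=RROB L=YBOW
After move 4 (F): F=GORW U=BBWB R=WWRY D=YGYG L=YOOG
After move 5 (R'): R=WYWR U=BOWR F=GBRB D=YOYW B=GRGB
Query: B face = GRGB

Answer: G R G B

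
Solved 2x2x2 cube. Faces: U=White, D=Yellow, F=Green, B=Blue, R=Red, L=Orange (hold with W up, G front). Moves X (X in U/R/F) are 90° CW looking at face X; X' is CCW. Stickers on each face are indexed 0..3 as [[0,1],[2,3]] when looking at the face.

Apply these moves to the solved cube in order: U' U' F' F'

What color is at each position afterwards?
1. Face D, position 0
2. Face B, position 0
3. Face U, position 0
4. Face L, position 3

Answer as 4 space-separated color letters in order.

Answer: W G W O

Derivation:
After move 1 (U'): U=WWWW F=OOGG R=GGRR B=RRBB L=BBOO
After move 2 (U'): U=WWWW F=BBGG R=OORR B=GGBB L=RROO
After move 3 (F'): F=BGBG U=WWOR R=YOYR D=ROYY L=RWOW
After move 4 (F'): F=GGBB U=WWYY R=OORR D=WWYY L=RROO
Query 1: D[0] = W
Query 2: B[0] = G
Query 3: U[0] = W
Query 4: L[3] = O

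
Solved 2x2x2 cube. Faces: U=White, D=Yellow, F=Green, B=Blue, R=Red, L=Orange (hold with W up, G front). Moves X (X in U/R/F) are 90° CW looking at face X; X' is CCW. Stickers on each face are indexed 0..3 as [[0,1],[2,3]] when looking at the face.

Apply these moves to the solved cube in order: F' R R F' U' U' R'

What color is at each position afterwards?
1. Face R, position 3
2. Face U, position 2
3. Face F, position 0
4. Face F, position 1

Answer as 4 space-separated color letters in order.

After move 1 (F'): F=GGGG U=WWRR R=YRYR D=OOYY L=OWOW
After move 2 (R): R=YYRR U=WGRG F=GOGY D=OBYB B=RBWB
After move 3 (R): R=RYRY U=WORY F=GBGB D=OWYR B=GBGB
After move 4 (F'): F=BBGG U=WORR R=WYOY D=WWYR L=OYOR
After move 5 (U'): U=ORWR F=OYGG R=BBOY B=WYGB L=GBOR
After move 6 (U'): U=RROW F=GBGG R=OYOY B=BBGB L=WYOR
After move 7 (R'): R=YYOO U=RGOB F=GRGW D=WBYG B=RBWB
Query 1: R[3] = O
Query 2: U[2] = O
Query 3: F[0] = G
Query 4: F[1] = R

Answer: O O G R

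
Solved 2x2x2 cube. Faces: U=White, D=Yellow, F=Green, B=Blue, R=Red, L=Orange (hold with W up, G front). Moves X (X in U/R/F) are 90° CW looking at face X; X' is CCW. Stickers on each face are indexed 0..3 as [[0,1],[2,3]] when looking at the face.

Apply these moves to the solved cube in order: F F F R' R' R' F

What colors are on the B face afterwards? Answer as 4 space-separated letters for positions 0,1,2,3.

After move 1 (F): F=GGGG U=WWOO R=WRWR D=RRYY L=OYOY
After move 2 (F): F=GGGG U=WWYY R=OROR D=WWYY L=OROR
After move 3 (F): F=GGGG U=WWRR R=YRYR D=OOYY L=OWOW
After move 4 (R'): R=RRYY U=WBRB F=GWGR D=OGYG B=YBOB
After move 5 (R'): R=RYRY U=WORY F=GBGB D=OWYR B=GBGB
After move 6 (R'): R=YYRR U=WGRG F=GOGY D=OBYB B=RBWB
After move 7 (F): F=GGYO U=WGWW R=RYGR D=RYYB L=OOOB
Query: B face = RBWB

Answer: R B W B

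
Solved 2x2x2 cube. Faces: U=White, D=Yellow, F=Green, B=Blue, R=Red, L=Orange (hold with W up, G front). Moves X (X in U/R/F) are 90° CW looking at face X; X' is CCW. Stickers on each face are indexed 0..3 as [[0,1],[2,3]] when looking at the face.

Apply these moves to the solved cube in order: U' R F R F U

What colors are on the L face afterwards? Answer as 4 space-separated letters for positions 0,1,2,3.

Answer: Y G O W

Derivation:
After move 1 (U'): U=WWWW F=OOGG R=GGRR B=RRBB L=BBOO
After move 2 (R): R=RGRG U=WOWG F=OYGY D=YBYR B=WRWB
After move 3 (F): F=GOYY U=WOOB R=WGGG D=RRYR L=BYOB
After move 4 (R): R=GWGG U=WOOY F=GRYR D=RWYW B=BROB
After move 5 (F): F=YGRR U=WOBY R=OWYG D=GGYW L=BROW
After move 6 (U): U=BWYO F=OWRR R=BRYG B=BROB L=YGOW
Query: L face = YGOW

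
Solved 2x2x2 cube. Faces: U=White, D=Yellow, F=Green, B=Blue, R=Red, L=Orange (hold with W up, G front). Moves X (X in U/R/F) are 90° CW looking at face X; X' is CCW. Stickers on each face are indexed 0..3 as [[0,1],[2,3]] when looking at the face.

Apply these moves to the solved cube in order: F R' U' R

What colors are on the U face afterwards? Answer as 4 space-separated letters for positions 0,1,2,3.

Answer: B Y W O

Derivation:
After move 1 (F): F=GGGG U=WWOO R=WRWR D=RRYY L=OYOY
After move 2 (R'): R=RRWW U=WBOB F=GWGO D=RGYG B=YBRB
After move 3 (U'): U=BBWO F=OYGO R=GWWW B=RRRB L=YBOY
After move 4 (R): R=WGWW U=BYWO F=OGGG D=RRYR B=ORBB
Query: U face = BYWO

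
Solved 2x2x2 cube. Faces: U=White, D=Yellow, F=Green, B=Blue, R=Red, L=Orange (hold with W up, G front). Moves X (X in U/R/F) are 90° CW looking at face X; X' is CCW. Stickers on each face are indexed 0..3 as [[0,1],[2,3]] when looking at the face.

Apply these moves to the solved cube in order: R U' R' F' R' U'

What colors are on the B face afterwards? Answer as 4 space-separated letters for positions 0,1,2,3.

After move 1 (R): R=RRRR U=WGWG F=GYGY D=YBYB B=WBWB
After move 2 (U'): U=GGWW F=OOGY R=GYRR B=RRWB L=WBOO
After move 3 (R'): R=YRGR U=GWWR F=OGGW D=YOYY B=BRBB
After move 4 (F'): F=GWOG U=GWYG R=ORYR D=BOYY L=WROW
After move 5 (R'): R=RROY U=GBYB F=GWOG D=BWYG B=YROB
After move 6 (U'): U=BBGY F=WROG R=GWOY B=RROB L=YROW
Query: B face = RROB

Answer: R R O B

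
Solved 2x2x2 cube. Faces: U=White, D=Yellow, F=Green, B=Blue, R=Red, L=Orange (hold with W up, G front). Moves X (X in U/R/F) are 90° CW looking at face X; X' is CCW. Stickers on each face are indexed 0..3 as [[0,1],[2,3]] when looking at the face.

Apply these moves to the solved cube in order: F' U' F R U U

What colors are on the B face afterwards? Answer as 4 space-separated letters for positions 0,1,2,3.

After move 1 (F'): F=GGGG U=WWRR R=YRYR D=OOYY L=OWOW
After move 2 (U'): U=WRWR F=OWGG R=GGYR B=YRBB L=BBOW
After move 3 (F): F=GOGW U=WRWB R=WGRR D=YGYY L=BOOO
After move 4 (R): R=RWRG U=WOWW F=GGGY D=YBYY B=BRRB
After move 5 (U): U=WWWO F=RWGY R=BRRG B=BORB L=GGOO
After move 6 (U): U=WWOW F=BRGY R=BORG B=GGRB L=RWOO
Query: B face = GGRB

Answer: G G R B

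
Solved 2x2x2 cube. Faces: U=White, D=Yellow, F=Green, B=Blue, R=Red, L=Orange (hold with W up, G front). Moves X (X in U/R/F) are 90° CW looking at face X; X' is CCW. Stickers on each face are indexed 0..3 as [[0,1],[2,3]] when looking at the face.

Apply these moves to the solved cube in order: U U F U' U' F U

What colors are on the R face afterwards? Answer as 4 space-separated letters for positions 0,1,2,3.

Answer: G B W R

Derivation:
After move 1 (U): U=WWWW F=RRGG R=BBRR B=OOBB L=GGOO
After move 2 (U): U=WWWW F=BBGG R=OORR B=GGBB L=RROO
After move 3 (F): F=GBGB U=WWOR R=WOWR D=ROYY L=RYOY
After move 4 (U'): U=WRWO F=RYGB R=GBWR B=WOBB L=GGOY
After move 5 (U'): U=ROWW F=GGGB R=RYWR B=GBBB L=WOOY
After move 6 (F): F=GGBG U=ROYO R=WYWR D=WRYY L=WROO
After move 7 (U): U=YROO F=WYBG R=GBWR B=WRBB L=GGOO
Query: R face = GBWR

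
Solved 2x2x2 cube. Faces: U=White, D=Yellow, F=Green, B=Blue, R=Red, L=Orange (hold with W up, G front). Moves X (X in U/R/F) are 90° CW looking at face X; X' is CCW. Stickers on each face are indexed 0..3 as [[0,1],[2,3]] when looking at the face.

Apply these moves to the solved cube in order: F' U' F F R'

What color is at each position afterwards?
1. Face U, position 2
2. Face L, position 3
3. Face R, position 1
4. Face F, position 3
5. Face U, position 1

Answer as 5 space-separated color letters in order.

After move 1 (F'): F=GGGG U=WWRR R=YRYR D=OOYY L=OWOW
After move 2 (U'): U=WRWR F=OWGG R=GGYR B=YRBB L=BBOW
After move 3 (F): F=GOGW U=WRWB R=WGRR D=YGYY L=BOOO
After move 4 (F): F=GGWO U=WROO R=WGBR D=RWYY L=BYOG
After move 5 (R'): R=GRWB U=WBOY F=GRWO D=RGYO B=YRWB
Query 1: U[2] = O
Query 2: L[3] = G
Query 3: R[1] = R
Query 4: F[3] = O
Query 5: U[1] = B

Answer: O G R O B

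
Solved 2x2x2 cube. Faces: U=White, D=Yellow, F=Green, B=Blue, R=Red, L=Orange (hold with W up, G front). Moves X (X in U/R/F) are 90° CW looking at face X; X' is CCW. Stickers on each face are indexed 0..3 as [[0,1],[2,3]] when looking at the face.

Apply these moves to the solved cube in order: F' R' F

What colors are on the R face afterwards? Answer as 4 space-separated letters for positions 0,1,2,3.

After move 1 (F'): F=GGGG U=WWRR R=YRYR D=OOYY L=OWOW
After move 2 (R'): R=RRYY U=WBRB F=GWGR D=OGYG B=YBOB
After move 3 (F): F=GGRW U=WBWW R=RRBY D=YRYG L=OOOG
Query: R face = RRBY

Answer: R R B Y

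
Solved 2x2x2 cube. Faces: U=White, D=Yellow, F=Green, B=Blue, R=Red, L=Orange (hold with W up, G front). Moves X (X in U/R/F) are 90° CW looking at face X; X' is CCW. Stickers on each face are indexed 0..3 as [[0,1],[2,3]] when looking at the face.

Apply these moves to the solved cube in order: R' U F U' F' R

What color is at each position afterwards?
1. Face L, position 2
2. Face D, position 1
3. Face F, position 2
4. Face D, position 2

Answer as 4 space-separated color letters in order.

After move 1 (R'): R=RRRR U=WBWB F=GWGW D=YGYG B=YBYB
After move 2 (U): U=WWBB F=RRGW R=YBRR B=OOYB L=GWOO
After move 3 (F): F=GRWR U=WWOW R=BBBR D=RYYG L=GYOG
After move 4 (U'): U=WWWO F=GYWR R=GRBR B=BBYB L=OOOG
After move 5 (F'): F=YRGW U=WWGB R=YRRR D=OGYG L=OOOW
After move 6 (R): R=RYRR U=WRGW F=YGGG D=OYYB B=BBWB
Query 1: L[2] = O
Query 2: D[1] = Y
Query 3: F[2] = G
Query 4: D[2] = Y

Answer: O Y G Y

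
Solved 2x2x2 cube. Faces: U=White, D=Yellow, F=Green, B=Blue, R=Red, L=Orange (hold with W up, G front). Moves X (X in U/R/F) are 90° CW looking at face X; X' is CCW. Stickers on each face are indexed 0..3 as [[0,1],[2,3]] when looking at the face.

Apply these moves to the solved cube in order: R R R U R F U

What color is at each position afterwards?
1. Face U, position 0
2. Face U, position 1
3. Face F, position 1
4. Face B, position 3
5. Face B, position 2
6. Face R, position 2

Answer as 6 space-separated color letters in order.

Answer: O W Y B W W

Derivation:
After move 1 (R): R=RRRR U=WGWG F=GYGY D=YBYB B=WBWB
After move 2 (R): R=RRRR U=WYWY F=GBGB D=YWYW B=GBGB
After move 3 (R): R=RRRR U=WBWB F=GWGW D=YGYG B=YBYB
After move 4 (U): U=WWBB F=RRGW R=YBRR B=OOYB L=GWOO
After move 5 (R): R=RYRB U=WRBW F=RGGG D=YYYO B=BOWB
After move 6 (F): F=GRGG U=WROW R=BYWB D=RRYO L=GYOY
After move 7 (U): U=OWWR F=BYGG R=BOWB B=GYWB L=GROY
Query 1: U[0] = O
Query 2: U[1] = W
Query 3: F[1] = Y
Query 4: B[3] = B
Query 5: B[2] = W
Query 6: R[2] = W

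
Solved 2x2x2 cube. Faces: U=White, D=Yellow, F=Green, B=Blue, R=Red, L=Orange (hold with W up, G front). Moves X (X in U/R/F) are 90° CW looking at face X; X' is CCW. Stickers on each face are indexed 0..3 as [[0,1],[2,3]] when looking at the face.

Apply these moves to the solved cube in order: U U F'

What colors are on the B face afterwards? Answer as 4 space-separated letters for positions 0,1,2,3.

After move 1 (U): U=WWWW F=RRGG R=BBRR B=OOBB L=GGOO
After move 2 (U): U=WWWW F=BBGG R=OORR B=GGBB L=RROO
After move 3 (F'): F=BGBG U=WWOR R=YOYR D=ROYY L=RWOW
Query: B face = GGBB

Answer: G G B B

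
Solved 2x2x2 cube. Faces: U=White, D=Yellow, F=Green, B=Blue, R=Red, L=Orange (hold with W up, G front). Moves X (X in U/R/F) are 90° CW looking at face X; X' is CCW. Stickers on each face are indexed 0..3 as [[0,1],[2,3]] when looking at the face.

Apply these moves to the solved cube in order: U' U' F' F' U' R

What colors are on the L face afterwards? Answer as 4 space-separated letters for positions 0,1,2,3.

Answer: G G O O

Derivation:
After move 1 (U'): U=WWWW F=OOGG R=GGRR B=RRBB L=BBOO
After move 2 (U'): U=WWWW F=BBGG R=OORR B=GGBB L=RROO
After move 3 (F'): F=BGBG U=WWOR R=YOYR D=ROYY L=RWOW
After move 4 (F'): F=GGBB U=WWYY R=OORR D=WWYY L=RROO
After move 5 (U'): U=WYWY F=RRBB R=GGRR B=OOBB L=GGOO
After move 6 (R): R=RGRG U=WRWB F=RWBY D=WBYO B=YOYB
Query: L face = GGOO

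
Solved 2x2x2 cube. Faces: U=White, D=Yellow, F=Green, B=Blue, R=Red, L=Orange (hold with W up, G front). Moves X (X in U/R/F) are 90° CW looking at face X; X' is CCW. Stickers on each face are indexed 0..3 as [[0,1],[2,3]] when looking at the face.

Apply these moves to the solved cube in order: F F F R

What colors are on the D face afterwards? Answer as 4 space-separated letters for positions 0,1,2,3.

After move 1 (F): F=GGGG U=WWOO R=WRWR D=RRYY L=OYOY
After move 2 (F): F=GGGG U=WWYY R=OROR D=WWYY L=OROR
After move 3 (F): F=GGGG U=WWRR R=YRYR D=OOYY L=OWOW
After move 4 (R): R=YYRR U=WGRG F=GOGY D=OBYB B=RBWB
Query: D face = OBYB

Answer: O B Y B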